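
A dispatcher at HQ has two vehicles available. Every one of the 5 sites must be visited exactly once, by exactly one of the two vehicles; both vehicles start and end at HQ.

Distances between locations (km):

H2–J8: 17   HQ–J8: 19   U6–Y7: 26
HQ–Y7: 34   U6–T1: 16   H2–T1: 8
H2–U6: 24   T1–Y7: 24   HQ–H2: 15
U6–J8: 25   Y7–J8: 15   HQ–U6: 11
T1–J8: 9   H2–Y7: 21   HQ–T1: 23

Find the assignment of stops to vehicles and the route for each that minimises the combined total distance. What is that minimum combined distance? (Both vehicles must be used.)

Check every non-empty split of the stops between the two vehicles; for each half take its own optimal tour:
  {H2} + {U6, T1, Y7, J8}: 30 + 84 = 114
  {U6} + {H2, T1, Y7, J8}: 22 + 81 = 103
  {H2, U6} + {T1, Y7, J8}: 50 + 81 = 131
  {T1} + {H2, U6, Y7, J8}: 46 + 84 = 130
  {H2, T1} + {U6, Y7, J8}: 46 + 71 = 117
  {U6, T1} + {H2, Y7, J8}: 50 + 70 = 120
  … (15 splits in total)
Best: vehicle 1 HQ → U6 → HQ = 22; vehicle 2 HQ → H2 → T1 → Y7 → J8 → HQ = 81; combined 103.

103 km — the smallest possible combined total.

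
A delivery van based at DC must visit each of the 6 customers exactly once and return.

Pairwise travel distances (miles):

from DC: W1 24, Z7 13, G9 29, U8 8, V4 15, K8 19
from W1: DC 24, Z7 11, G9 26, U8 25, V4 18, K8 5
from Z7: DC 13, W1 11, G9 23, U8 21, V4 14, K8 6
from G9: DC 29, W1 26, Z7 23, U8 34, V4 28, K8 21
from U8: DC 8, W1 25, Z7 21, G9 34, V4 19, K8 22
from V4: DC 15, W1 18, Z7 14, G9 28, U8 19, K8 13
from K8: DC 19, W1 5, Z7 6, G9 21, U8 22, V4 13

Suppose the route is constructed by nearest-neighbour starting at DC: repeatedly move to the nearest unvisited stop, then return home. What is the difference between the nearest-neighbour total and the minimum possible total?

DC: U8=8, Z7=13, V4=15, K8=19, W1=24, G9=29 ⇒ U8
U8: V4=19, Z7=21, K8=22, W1=25, G9=34 ⇒ V4
V4: K8=13, Z7=14, W1=18, G9=28 ⇒ K8
K8: W1=5, Z7=6, G9=21 ⇒ W1
W1: Z7=11, G9=26 ⇒ Z7
Z7: G9=23 ⇒ G9
NN route DC → U8 → V4 → K8 → W1 → Z7 → G9 → DC costs 108.
Optimal: DC → Z7 → W1 → K8 → G9 → V4 → U8 → DC costs 105 (by enumerating all 360 distinct tours).
Excess = 108 − 105 = 3.

The nearest-neighbour route is 3 miles longer than optimal.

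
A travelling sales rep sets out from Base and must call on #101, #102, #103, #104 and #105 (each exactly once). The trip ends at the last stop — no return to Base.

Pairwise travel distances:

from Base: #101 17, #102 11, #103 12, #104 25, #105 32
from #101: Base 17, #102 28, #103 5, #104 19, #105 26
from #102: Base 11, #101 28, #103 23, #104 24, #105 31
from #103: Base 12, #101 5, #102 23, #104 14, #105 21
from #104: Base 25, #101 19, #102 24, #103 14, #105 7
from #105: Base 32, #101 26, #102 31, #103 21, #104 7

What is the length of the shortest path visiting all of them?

There are 5! = 120 possible orderings.
Base → #101 → #102 → #103 → #104 → #105: 17+28+23+14+7 = 89
Base → #101 → #102 → #103 → #105 → #104: 17+28+23+21+7 = 96
Base → #101 → #102 → #104 → #103 → #105: 17+28+24+14+21 = 104
Base → #101 → #102 → #104 → #105 → #103: 17+28+24+7+21 = 97
Base → #101 → #102 → #105 → #103 → #104: 17+28+31+21+14 = 111
Base → #101 → #102 → #105 → #104 → #103: 17+28+31+7+14 = 97
Base → #101 → #103 → #102 → #104 → #105: 17+5+23+24+7 = 76
Base → #101 → #103 → #102 → #105 → #104: 17+5+23+31+7 = 83
Base → #101 → #103 → #104 → #102 → #105: 17+5+14+24+31 = 91
Base → #101 → #103 → #104 → #105 → #102: 17+5+14+7+31 = 74
Base → #101 → #103 → #105 → #102 → #104: 17+5+21+31+24 = 98
Base → #101 → #103 → #105 → #104 → #102: 17+5+21+7+24 = 74
Base → #101 → #104 → #102 → #103 → #105: 17+19+24+23+21 = 104
Base → #101 → #104 → #102 → #105 → #103: 17+19+24+31+21 = 112
… (106 more)
Base → #102 → #101 → #103 → #104 → #105: 11+28+5+14+7 = 65  ← best
The minimum is 65.
One shortest path: Base → #102 → #101 → #103 → #104 → #105.

65 — the minimum one-way total.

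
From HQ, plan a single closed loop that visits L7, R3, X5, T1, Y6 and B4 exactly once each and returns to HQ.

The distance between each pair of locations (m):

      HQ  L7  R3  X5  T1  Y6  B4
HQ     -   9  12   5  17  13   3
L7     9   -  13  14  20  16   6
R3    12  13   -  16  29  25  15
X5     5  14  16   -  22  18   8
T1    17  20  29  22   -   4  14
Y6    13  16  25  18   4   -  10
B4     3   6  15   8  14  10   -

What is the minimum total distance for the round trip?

With 6 stops there are 6!/2 = 360 distinct round trips (a route and its reverse cost the same).
HQ-L7-R3-X5-T1-Y6-B4-HQ: 9+13+16+22+4+10+3 = 77
HQ-L7-R3-X5-T1-B4-Y6-HQ: 9+13+16+22+14+10+13 = 97
HQ-L7-R3-X5-Y6-T1-B4-HQ: 9+13+16+18+4+14+3 = 77
HQ-L7-R3-X5-Y6-B4-T1-HQ: 9+13+16+18+10+14+17 = 97
HQ-L7-R3-X5-B4-T1-Y6-HQ: 9+13+16+8+14+4+13 = 77
HQ-L7-R3-X5-B4-Y6-T1-HQ: 9+13+16+8+10+4+17 = 77
HQ-L7-R3-T1-X5-Y6-B4-HQ: 9+13+29+22+18+10+3 = 104
HQ-L7-R3-T1-X5-B4-Y6-HQ: 9+13+29+22+8+10+13 = 104
… (352 more)
HQ-X5-R3-L7-T1-Y6-B4-HQ: 5+16+13+20+4+10+3 = 71  ← best
The minimum is 71.
One optimal route: HQ → X5 → R3 → L7 → T1 → Y6 → B4 → HQ (or its reverse).

71 m — the shortest possible round trip.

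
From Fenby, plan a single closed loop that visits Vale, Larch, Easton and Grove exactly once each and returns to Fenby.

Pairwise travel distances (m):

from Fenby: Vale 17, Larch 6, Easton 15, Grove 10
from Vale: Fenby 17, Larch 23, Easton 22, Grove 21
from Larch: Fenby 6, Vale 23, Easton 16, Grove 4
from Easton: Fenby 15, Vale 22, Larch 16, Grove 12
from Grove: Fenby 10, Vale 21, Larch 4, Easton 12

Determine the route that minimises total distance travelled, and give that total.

Fenby→Vale→Larch→Easton→Grove→Fenby: 17+23+16+12+10 = 78
Fenby→Vale→Larch→Grove→Easton→Fenby: 17+23+4+12+15 = 71
Fenby→Vale→Easton→Larch→Grove→Fenby: 17+22+16+4+10 = 69
Fenby→Vale→Easton→Grove→Larch→Fenby: 17+22+12+4+6 = 61
Fenby→Vale→Grove→Larch→Easton→Fenby: 17+21+4+16+15 = 73
Fenby→Vale→Grove→Easton→Larch→Fenby: 17+21+12+16+6 = 72
Fenby→Larch→Vale→Easton→Grove→Fenby: 6+23+22+12+10 = 73
Fenby→Larch→Vale→Grove→Easton→Fenby: 6+23+21+12+15 = 77
Fenby→Larch→Easton→Vale→Grove→Fenby: 6+16+22+21+10 = 75
Fenby→Larch→Grove→Vale→Easton→Fenby: 6+4+21+22+15 = 68
Fenby→Easton→Vale→Larch→Grove→Fenby: 15+22+23+4+10 = 74
Fenby→Easton→Larch→Vale→Grove→Fenby: 15+16+23+21+10 = 85
The minimum is 61.
One optimal route: Fenby → Vale → Easton → Grove → Larch → Fenby (or its reverse).

Minimum total distance: 61 m.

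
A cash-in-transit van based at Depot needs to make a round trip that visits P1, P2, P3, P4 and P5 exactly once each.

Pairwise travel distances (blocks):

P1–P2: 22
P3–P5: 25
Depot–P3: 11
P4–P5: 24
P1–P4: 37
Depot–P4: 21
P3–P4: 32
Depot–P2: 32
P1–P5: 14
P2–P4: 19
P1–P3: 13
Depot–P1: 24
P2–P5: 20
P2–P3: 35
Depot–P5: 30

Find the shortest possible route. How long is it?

98 blocks — the shortest possible round trip.

There are 60 distinct closed tours to check (reversals are equivalent).
Depot - P1 - P2 - P3 - P4 - P5 - Depot: 24+22+35+32+24+30 = 167
Depot - P1 - P2 - P3 - P5 - P4 - Depot: 24+22+35+25+24+21 = 151
Depot - P1 - P2 - P4 - P3 - P5 - Depot: 24+22+19+32+25+30 = 152
Depot - P1 - P2 - P4 - P5 - P3 - Depot: 24+22+19+24+25+11 = 125
Depot - P1 - P2 - P5 - P3 - P4 - Depot: 24+22+20+25+32+21 = 144
Depot - P1 - P2 - P5 - P4 - P3 - Depot: 24+22+20+24+32+11 = 133
Depot - P1 - P3 - P2 - P4 - P5 - Depot: 24+13+35+19+24+30 = 145
Depot - P1 - P3 - P2 - P5 - P4 - Depot: 24+13+35+20+24+21 = 137
Depot - P1 - P3 - P4 - P2 - P5 - Depot: 24+13+32+19+20+30 = 138
Depot - P1 - P3 - P4 - P5 - P2 - Depot: 24+13+32+24+20+32 = 145
Depot - P1 - P3 - P5 - P2 - P4 - Depot: 24+13+25+20+19+21 = 122
Depot - P1 - P3 - P5 - P4 - P2 - Depot: 24+13+25+24+19+32 = 137
Depot - P1 - P4 - P2 - P3 - P5 - Depot: 24+37+19+35+25+30 = 170
Depot - P1 - P4 - P2 - P5 - P3 - Depot: 24+37+19+20+25+11 = 136
… (46 more)
Depot - P3 - P1 - P5 - P2 - P4 - Depot: 11+13+14+20+19+21 = 98  ← best
The minimum is 98.
One optimal route: Depot → P3 → P1 → P5 → P2 → P4 → Depot (or its reverse).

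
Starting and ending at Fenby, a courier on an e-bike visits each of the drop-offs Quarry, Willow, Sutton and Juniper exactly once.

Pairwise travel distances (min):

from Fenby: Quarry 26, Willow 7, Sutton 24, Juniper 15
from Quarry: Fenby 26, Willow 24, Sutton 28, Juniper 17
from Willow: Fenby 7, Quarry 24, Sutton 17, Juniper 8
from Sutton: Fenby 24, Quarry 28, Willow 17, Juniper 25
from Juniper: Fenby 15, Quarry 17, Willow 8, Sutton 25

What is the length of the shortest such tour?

84 min — the shortest possible round trip.

With 4 stops there are 4!/2 = 12 distinct round trips (a route and its reverse cost the same).
Fenby→Quarry→Willow→Sutton→Juniper→Fenby: 26+24+17+25+15 = 107
Fenby→Quarry→Willow→Juniper→Sutton→Fenby: 26+24+8+25+24 = 107
Fenby→Quarry→Sutton→Willow→Juniper→Fenby: 26+28+17+8+15 = 94
Fenby→Quarry→Sutton→Juniper→Willow→Fenby: 26+28+25+8+7 = 94
Fenby→Quarry→Juniper→Willow→Sutton→Fenby: 26+17+8+17+24 = 92
Fenby→Quarry→Juniper→Sutton→Willow→Fenby: 26+17+25+17+7 = 92
Fenby→Willow→Quarry→Sutton→Juniper→Fenby: 7+24+28+25+15 = 99
Fenby→Willow→Quarry→Juniper→Sutton→Fenby: 7+24+17+25+24 = 97
Fenby→Willow→Sutton→Quarry→Juniper→Fenby: 7+17+28+17+15 = 84
Fenby→Willow→Juniper→Quarry→Sutton→Fenby: 7+8+17+28+24 = 84
Fenby→Sutton→Quarry→Willow→Juniper→Fenby: 24+28+24+8+15 = 99
Fenby→Sutton→Willow→Quarry→Juniper→Fenby: 24+17+24+17+15 = 97
The minimum is 84.
One optimal route: Fenby → Willow → Sutton → Quarry → Juniper → Fenby (or its reverse).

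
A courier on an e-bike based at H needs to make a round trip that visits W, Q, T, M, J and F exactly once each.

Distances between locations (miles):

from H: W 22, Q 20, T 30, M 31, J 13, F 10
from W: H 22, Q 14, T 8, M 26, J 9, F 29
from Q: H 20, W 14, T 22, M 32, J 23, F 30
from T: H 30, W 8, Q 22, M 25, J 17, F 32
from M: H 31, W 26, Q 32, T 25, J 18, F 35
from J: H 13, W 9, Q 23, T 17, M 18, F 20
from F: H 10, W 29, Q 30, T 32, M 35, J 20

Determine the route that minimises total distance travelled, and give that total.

Minimum total distance: 115 miles.

There are 360 distinct closed tours to check (reversals are equivalent).
H - W - Q - T - M - J - F - H: 22+14+22+25+18+20+10 = 131
H - W - Q - T - M - F - J - H: 22+14+22+25+35+20+13 = 151
H - W - Q - T - J - M - F - H: 22+14+22+17+18+35+10 = 138
H - W - Q - T - J - F - M - H: 22+14+22+17+20+35+31 = 161
H - W - Q - T - F - M - J - H: 22+14+22+32+35+18+13 = 156
H - W - Q - T - F - J - M - H: 22+14+22+32+20+18+31 = 159
H - W - Q - M - T - J - F - H: 22+14+32+25+17+20+10 = 140
H - W - Q - M - T - F - J - H: 22+14+32+25+32+20+13 = 158
… (352 more)
H - Q - W - T - M - J - F - H: 20+14+8+25+18+20+10 = 115  ← best
The minimum is 115.
One optimal route: H → Q → W → T → M → J → F → H (or its reverse).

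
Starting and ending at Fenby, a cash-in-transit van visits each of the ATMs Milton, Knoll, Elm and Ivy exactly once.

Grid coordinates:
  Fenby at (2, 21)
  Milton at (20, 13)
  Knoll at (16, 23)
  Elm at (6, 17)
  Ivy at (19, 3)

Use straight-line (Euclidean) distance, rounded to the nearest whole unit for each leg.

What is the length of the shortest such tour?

Minimum total distance: 60.

Fenby-Milton-Knoll-Elm-Ivy-Fenby: 20+11+12+19+25 = 87
Fenby-Milton-Knoll-Ivy-Elm-Fenby: 20+11+20+19+6 = 76
Fenby-Milton-Elm-Knoll-Ivy-Fenby: 20+15+12+20+25 = 92
Fenby-Milton-Elm-Ivy-Knoll-Fenby: 20+15+19+20+14 = 88
Fenby-Milton-Ivy-Knoll-Elm-Fenby: 20+10+20+12+6 = 68
Fenby-Milton-Ivy-Elm-Knoll-Fenby: 20+10+19+12+14 = 75
Fenby-Knoll-Milton-Elm-Ivy-Fenby: 14+11+15+19+25 = 84
Fenby-Knoll-Milton-Ivy-Elm-Fenby: 14+11+10+19+6 = 60
Fenby-Knoll-Elm-Milton-Ivy-Fenby: 14+12+15+10+25 = 76
Fenby-Knoll-Ivy-Milton-Elm-Fenby: 14+20+10+15+6 = 65
Fenby-Elm-Milton-Knoll-Ivy-Fenby: 6+15+11+20+25 = 77
Fenby-Elm-Knoll-Milton-Ivy-Fenby: 6+12+11+10+25 = 64
The minimum is 60.
One optimal route: Fenby → Knoll → Milton → Ivy → Elm → Fenby (or its reverse).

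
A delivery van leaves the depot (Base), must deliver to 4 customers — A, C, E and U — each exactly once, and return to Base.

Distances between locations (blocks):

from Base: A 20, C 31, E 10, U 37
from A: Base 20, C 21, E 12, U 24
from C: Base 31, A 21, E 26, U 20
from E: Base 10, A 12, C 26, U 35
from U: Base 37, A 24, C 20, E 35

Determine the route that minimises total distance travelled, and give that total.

97 blocks — the shortest possible round trip.

With 4 stops there are 4!/2 = 12 distinct round trips (a route and its reverse cost the same).
Base → A → C → E → U → Base: 20+21+26+35+37 = 139
Base → A → C → U → E → Base: 20+21+20+35+10 = 106
Base → A → E → C → U → Base: 20+12+26+20+37 = 115
Base → A → E → U → C → Base: 20+12+35+20+31 = 118
Base → A → U → C → E → Base: 20+24+20+26+10 = 100
Base → A → U → E → C → Base: 20+24+35+26+31 = 136
Base → C → A → E → U → Base: 31+21+12+35+37 = 136
Base → C → A → U → E → Base: 31+21+24+35+10 = 121
Base → C → E → A → U → Base: 31+26+12+24+37 = 130
Base → C → U → A → E → Base: 31+20+24+12+10 = 97
Base → E → A → C → U → Base: 10+12+21+20+37 = 100
Base → E → C → A → U → Base: 10+26+21+24+37 = 118
The minimum is 97.
One optimal route: Base → C → U → A → E → Base (or its reverse).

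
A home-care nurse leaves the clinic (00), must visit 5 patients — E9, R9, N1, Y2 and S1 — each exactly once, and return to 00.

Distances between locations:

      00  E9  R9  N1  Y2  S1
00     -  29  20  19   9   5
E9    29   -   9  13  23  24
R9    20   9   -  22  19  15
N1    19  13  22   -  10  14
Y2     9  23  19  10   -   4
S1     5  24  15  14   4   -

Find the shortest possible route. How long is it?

00→E9→R9→N1→Y2→S1→00: 29+9+22+10+4+5 = 79
00→E9→R9→N1→S1→Y2→00: 29+9+22+14+4+9 = 87
00→E9→R9→Y2→N1→S1→00: 29+9+19+10+14+5 = 86
00→E9→R9→Y2→S1→N1→00: 29+9+19+4+14+19 = 94
00→E9→R9→S1→N1→Y2→00: 29+9+15+14+10+9 = 86
00→E9→R9→S1→Y2→N1→00: 29+9+15+4+10+19 = 86
00→E9→N1→R9→Y2→S1→00: 29+13+22+19+4+5 = 92
00→E9→N1→R9→S1→Y2→00: 29+13+22+15+4+9 = 92
00→E9→N1→Y2→R9→S1→00: 29+13+10+19+15+5 = 91
00→E9→N1→Y2→S1→R9→00: 29+13+10+4+15+20 = 91
00→E9→N1→S1→R9→Y2→00: 29+13+14+15+19+9 = 99
00→E9→N1→S1→Y2→R9→00: 29+13+14+4+19+20 = 99
00→E9→Y2→R9→N1→S1→00: 29+23+19+22+14+5 = 112
00→E9→Y2→R9→S1→N1→00: 29+23+19+15+14+19 = 119
… (46 more)
00→R9→E9→N1→Y2→S1→00: 20+9+13+10+4+5 = 61  ← best
The minimum is 61.
One optimal route: 00 → R9 → E9 → N1 → Y2 → S1 → 00 (or its reverse).

Minimum total distance: 61.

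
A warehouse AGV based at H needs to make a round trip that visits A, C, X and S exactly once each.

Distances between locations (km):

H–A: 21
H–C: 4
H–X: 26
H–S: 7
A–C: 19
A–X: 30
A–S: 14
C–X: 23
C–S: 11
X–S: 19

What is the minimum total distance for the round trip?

Shortest round trip = 78 km.

With 4 stops there are 4!/2 = 12 distinct round trips (a route and its reverse cost the same).
H→A→C→X→S→H: 21+19+23+19+7 = 89
H→A→C→S→X→H: 21+19+11+19+26 = 96
H→A→X→C→S→H: 21+30+23+11+7 = 92
H→A→X→S→C→H: 21+30+19+11+4 = 85
H→A→S→C→X→H: 21+14+11+23+26 = 95
H→A→S→X→C→H: 21+14+19+23+4 = 81
H→C→A→X→S→H: 4+19+30+19+7 = 79
H→C→A→S→X→H: 4+19+14+19+26 = 82
H→C→X→A→S→H: 4+23+30+14+7 = 78
H→C→S→A→X→H: 4+11+14+30+26 = 85
H→X→A→C→S→H: 26+30+19+11+7 = 93
H→X→C→A→S→H: 26+23+19+14+7 = 89
The minimum is 78.
One optimal route: H → C → X → A → S → H (or its reverse).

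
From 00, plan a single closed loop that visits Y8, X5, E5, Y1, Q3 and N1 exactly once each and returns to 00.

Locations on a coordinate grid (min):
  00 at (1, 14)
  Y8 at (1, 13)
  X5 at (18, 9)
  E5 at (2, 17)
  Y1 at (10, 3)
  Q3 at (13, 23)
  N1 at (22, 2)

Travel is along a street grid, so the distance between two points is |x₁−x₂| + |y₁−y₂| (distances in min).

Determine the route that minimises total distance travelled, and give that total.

84 min — the shortest possible round trip.

With 6 stops there are 6!/2 = 360 distinct round trips (a route and its reverse cost the same).
00 → Y8 → X5 → E5 → Y1 → Q3 → N1 → 00: 1+21+24+22+23+30+33 = 154
00 → Y8 → X5 → E5 → Y1 → N1 → Q3 → 00: 1+21+24+22+13+30+21 = 132
00 → Y8 → X5 → E5 → Q3 → Y1 → N1 → 00: 1+21+24+17+23+13+33 = 132
00 → Y8 → X5 → E5 → Q3 → N1 → Y1 → 00: 1+21+24+17+30+13+20 = 126
00 → Y8 → X5 → E5 → N1 → Y1 → Q3 → 00: 1+21+24+35+13+23+21 = 138
00 → Y8 → X5 → E5 → N1 → Q3 → Y1 → 00: 1+21+24+35+30+23+20 = 154
00 → Y8 → X5 → Y1 → E5 → Q3 → N1 → 00: 1+21+14+22+17+30+33 = 138
00 → Y8 → X5 → Y1 → E5 → N1 → Q3 → 00: 1+21+14+22+35+30+21 = 144
… (352 more)
00 → Y8 → Y1 → N1 → X5 → Q3 → E5 → 00: 1+19+13+11+19+17+4 = 84  ← best
The minimum is 84.
One optimal route: 00 → Y8 → Y1 → N1 → X5 → Q3 → E5 → 00 (or its reverse).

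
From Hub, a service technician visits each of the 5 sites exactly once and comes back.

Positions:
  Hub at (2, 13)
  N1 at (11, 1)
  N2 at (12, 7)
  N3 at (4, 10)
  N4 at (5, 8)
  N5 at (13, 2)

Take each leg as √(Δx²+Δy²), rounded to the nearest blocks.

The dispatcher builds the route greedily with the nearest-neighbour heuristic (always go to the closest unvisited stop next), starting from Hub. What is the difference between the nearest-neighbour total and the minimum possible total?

From Hub: N3=4, N4=6, N2=12, N1=15, N5=16 → choose N3 (4).
From N3: N4=2, N2=9, N1=11, N5=12 → choose N4 (2).
From N4: N2=7, N1=9, N5=10 → choose N2 (7).
From N2: N5=5, N1=6 → choose N5 (5).
From N5: N1=2 → choose N1 (2).
NN route Hub → N3 → N4 → N2 → N5 → N1 → Hub costs 35.
Optimal: Hub → N2 → N5 → N1 → N4 → N3 → Hub costs 34 (by enumerating all 60 distinct tours).
Excess = 35 − 34 = 1.

1 blocks longer than the optimal tour.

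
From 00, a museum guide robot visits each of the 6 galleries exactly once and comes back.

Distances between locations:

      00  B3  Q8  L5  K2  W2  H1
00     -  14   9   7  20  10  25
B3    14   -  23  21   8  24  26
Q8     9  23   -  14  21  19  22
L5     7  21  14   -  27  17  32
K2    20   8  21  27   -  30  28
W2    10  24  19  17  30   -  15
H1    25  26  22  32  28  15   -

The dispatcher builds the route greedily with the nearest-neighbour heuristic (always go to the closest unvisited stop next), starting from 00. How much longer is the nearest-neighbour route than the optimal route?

Excess over optimum: 8.

From 00: L5=7, Q8=9, W2=10, B3=14, K2=20, H1=25 → choose L5 (7).
From L5: Q8=14, W2=17, B3=21, K2=27, H1=32 → choose Q8 (14).
From Q8: W2=19, K2=21, H1=22, B3=23 → choose W2 (19).
From W2: H1=15, B3=24, K2=30 → choose H1 (15).
From H1: B3=26, K2=28 → choose B3 (26).
From B3: K2=8 → choose K2 (8).
NN route 00 → L5 → Q8 → W2 → H1 → B3 → K2 → 00 costs 109.
Optimal: 00 → L5 → Q8 → K2 → B3 → H1 → W2 → 00 costs 101 (by enumerating all 360 distinct tours).
Excess = 109 − 101 = 8.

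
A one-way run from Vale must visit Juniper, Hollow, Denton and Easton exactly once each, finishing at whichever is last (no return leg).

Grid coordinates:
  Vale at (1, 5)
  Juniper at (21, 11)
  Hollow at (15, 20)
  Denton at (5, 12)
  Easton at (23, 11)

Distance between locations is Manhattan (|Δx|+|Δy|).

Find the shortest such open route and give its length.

There are 4! = 24 possible orderings.
Vale→Juniper→Hollow→Denton→Easton: 26+15+18+19 = 78
Vale→Juniper→Hollow→Easton→Denton: 26+15+17+19 = 77
Vale→Juniper→Denton→Hollow→Easton: 26+17+18+17 = 78
Vale→Juniper→Denton→Easton→Hollow: 26+17+19+17 = 79
Vale→Juniper→Easton→Hollow→Denton: 26+2+17+18 = 63
Vale→Juniper→Easton→Denton→Hollow: 26+2+19+18 = 65
Vale→Hollow→Juniper→Denton→Easton: 29+15+17+19 = 80
Vale→Hollow→Juniper→Easton→Denton: 29+15+2+19 = 65
Vale→Hollow→Denton→Juniper→Easton: 29+18+17+2 = 66
Vale→Hollow→Denton→Easton→Juniper: 29+18+19+2 = 68
Vale→Hollow→Easton→Juniper→Denton: 29+17+2+17 = 65
Vale→Hollow→Easton→Denton→Juniper: 29+17+19+17 = 82
Vale→Denton→Juniper→Hollow→Easton: 11+17+15+17 = 60
Vale→Denton→Juniper→Easton→Hollow: 11+17+2+17 = 47
… (10 more)
Vale→Denton→Hollow→Juniper→Easton: 11+18+15+2 = 46  ← best
The minimum is 46.
One shortest path: Vale → Denton → Hollow → Juniper → Easton.

46 — the minimum one-way total.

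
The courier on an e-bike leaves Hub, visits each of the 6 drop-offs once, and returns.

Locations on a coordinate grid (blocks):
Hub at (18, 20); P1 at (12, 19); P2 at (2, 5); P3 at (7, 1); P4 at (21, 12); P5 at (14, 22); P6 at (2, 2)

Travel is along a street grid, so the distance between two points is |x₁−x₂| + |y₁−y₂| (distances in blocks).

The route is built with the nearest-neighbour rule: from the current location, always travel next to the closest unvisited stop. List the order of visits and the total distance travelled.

Total distance 92 blocks via the nearest-neighbour route Hub → P5 → P1 → P4 → P3 → P6 → P2 → Hub.

Hub → [P5:6 / P1:7 / P4:11 / P3:30 / P2:31 / P6:34] → P5 (6)
P5 → [P1:5 / P4:17 / P3:28 / P2:29 / P6:32] → P1 (5)
P1 → [P4:16 / P3:23 / P2:24 / P6:27] → P4 (16)
P4 → [P3:25 / P2:26 / P6:29] → P3 (25)
P3 → [P6:6 / P2:9] → P6 (6)
P6 → [P2:3] → P2 (3)
Return P2→Hub: 31.
Total = 6 + 5 + 16 + 25 + 6 + 3 + 31 = 92.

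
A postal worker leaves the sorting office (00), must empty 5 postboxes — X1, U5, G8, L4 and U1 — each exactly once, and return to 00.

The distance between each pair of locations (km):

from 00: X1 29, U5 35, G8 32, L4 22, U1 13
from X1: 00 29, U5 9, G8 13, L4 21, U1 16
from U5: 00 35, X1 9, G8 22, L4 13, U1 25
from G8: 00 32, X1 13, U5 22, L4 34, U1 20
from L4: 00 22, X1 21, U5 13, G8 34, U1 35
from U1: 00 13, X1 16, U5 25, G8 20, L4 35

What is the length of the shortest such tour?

Shortest round trip = 90 km.

With 5 stops there are 5!/2 = 60 distinct round trips (a route and its reverse cost the same).
00→X1→U5→G8→L4→U1→00: 29+9+22+34+35+13 = 142
00→X1→U5→G8→U1→L4→00: 29+9+22+20+35+22 = 137
00→X1→U5→L4→G8→U1→00: 29+9+13+34+20+13 = 118
00→X1→U5→L4→U1→G8→00: 29+9+13+35+20+32 = 138
00→X1→U5→U1→G8→L4→00: 29+9+25+20+34+22 = 139
00→X1→U5→U1→L4→G8→00: 29+9+25+35+34+32 = 164
00→X1→G8→U5→L4→U1→00: 29+13+22+13+35+13 = 125
00→X1→G8→U5→U1→L4→00: 29+13+22+25+35+22 = 146
00→X1→G8→L4→U5→U1→00: 29+13+34+13+25+13 = 127
00→X1→G8→L4→U1→U5→00: 29+13+34+35+25+35 = 171
00→X1→G8→U1→U5→L4→00: 29+13+20+25+13+22 = 122
00→X1→G8→U1→L4→U5→00: 29+13+20+35+13+35 = 145
00→X1→L4→U5→G8→U1→00: 29+21+13+22+20+13 = 118
00→X1→L4→U5→U1→G8→00: 29+21+13+25+20+32 = 140
… (46 more)
00→L4→U5→X1→G8→U1→00: 22+13+9+13+20+13 = 90  ← best
The minimum is 90.
One optimal route: 00 → L4 → U5 → X1 → G8 → U1 → 00 (or its reverse).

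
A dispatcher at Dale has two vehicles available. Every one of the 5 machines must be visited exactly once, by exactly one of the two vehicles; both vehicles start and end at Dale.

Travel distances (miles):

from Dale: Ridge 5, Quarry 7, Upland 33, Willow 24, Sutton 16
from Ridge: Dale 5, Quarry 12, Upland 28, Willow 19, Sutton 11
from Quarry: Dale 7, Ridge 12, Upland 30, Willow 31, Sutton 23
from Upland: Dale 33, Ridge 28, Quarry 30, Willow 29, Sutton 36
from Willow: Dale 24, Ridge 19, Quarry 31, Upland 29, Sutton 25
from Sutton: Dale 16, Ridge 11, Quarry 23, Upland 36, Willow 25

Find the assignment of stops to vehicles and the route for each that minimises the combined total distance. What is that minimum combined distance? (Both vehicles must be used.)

117 miles — the smallest possible combined total.

There are 2^4 − 1 = 15 ways to divide the 5 stops into two non-empty groups. For each, the best each vehicle can do is its own shortest tour through its group:
  {Ridge} + {Quarry, Upland, Willow, Sutton}: 10 + 107 = 117
  {Quarry} + {Ridge, Upland, Willow, Sutton}: 14 + 103 = 117
  {Ridge, Quarry} + {Upland, Willow, Sutton}: 24 + 103 = 127
  {Upland} + {Ridge, Quarry, Willow, Sutton}: 66 + 79 = 145
  {Ridge, Upland} + {Quarry, Willow, Sutton}: 66 + 79 = 145
  {Quarry, Upland} + {Ridge, Willow, Sutton}: 70 + 65 = 135
  … (15 splits in total)
Best: vehicle 1 Dale → Ridge → Dale = 10; vehicle 2 Dale → Quarry → Upland → Willow → Sutton → Dale = 107; combined 117.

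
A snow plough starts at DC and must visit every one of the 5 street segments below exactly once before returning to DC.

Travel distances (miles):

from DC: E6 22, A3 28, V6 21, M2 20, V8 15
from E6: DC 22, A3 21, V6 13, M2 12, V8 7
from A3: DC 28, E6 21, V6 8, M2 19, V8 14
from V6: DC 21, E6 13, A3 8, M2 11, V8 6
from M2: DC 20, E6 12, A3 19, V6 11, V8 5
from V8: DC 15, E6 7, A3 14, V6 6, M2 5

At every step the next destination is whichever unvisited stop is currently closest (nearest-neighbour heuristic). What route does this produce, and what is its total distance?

At DC the remaining stops are V8 15, M2 20, V6 21, E6 22, A3 28; go to V8.
At V8 the remaining stops are M2 5, V6 6, E6 7, A3 14; go to M2.
At M2 the remaining stops are V6 11, E6 12, A3 19; go to V6.
At V6 the remaining stops are A3 8, E6 13; go to A3.
At A3 the remaining stops are E6 21; go to E6.
Return E6→DC: 22.
Total = 15 + 5 + 11 + 8 + 21 + 22 = 82.

82 miles along DC → V8 → M2 → V6 → A3 → E6 → DC.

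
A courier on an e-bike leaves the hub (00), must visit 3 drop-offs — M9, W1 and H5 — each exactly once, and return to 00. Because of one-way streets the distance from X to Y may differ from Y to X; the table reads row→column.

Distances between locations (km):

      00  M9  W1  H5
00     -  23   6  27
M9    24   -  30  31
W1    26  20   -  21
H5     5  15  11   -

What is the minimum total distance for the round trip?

00→M9→W1→H5→00: 23+30+21+5 = 79
00→M9→H5→W1→00: 23+31+11+26 = 91
00→W1→M9→H5→00: 6+20+31+5 = 62
00→W1→H5→M9→00: 6+21+15+24 = 66
00→H5→M9→W1→00: 27+15+30+26 = 98
00→H5→W1→M9→00: 27+11+20+24 = 82
The minimum is 62.
One optimal route: 00 → W1 → M9 → H5 → 00.

Shortest round trip = 62 km.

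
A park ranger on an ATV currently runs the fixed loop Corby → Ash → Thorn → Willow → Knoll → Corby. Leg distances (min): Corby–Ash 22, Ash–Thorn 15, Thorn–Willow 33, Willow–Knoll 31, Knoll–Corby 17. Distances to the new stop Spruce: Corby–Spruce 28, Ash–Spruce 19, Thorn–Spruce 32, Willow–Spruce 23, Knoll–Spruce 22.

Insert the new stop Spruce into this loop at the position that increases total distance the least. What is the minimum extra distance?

Minimum extra distance: 14 min, inserting Spruce between Willow and Knoll.

Insertion cost between consecutive stops i–j is d(i,Spruce) + d(Spruce,j) − d(i,j):
  between Corby and Ash: 28 + 19 − 22 = 25
  between Ash and Thorn: 19 + 32 − 15 = 36
  between Thorn and Willow: 32 + 23 − 33 = 22
  between Willow and Knoll: 23 + 22 − 31 = 14
  between Knoll and Corby: 22 + 28 − 17 = 33
Cheapest insertion is between Willow and Knoll, adding 14.
New total = 118 + 14 = 132.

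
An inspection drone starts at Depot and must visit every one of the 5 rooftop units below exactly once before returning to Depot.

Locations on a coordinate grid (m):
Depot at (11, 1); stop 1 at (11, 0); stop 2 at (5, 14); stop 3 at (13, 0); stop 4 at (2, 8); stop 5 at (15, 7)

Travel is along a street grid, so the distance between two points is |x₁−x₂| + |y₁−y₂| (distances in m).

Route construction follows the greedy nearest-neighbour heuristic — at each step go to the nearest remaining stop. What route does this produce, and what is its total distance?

Total distance 54 m via the nearest-neighbour route Depot → stop 1 → stop 3 → stop 5 → stop 4 → stop 2 → Depot.

At Depot the remaining stops are stop 1 1, stop 3 3, stop 5 10, stop 4 16, stop 2 19; go to stop 1.
At stop 1 the remaining stops are stop 3 2, stop 5 11, stop 4 17, stop 2 20; go to stop 3.
At stop 3 the remaining stops are stop 5 9, stop 4 19, stop 2 22; go to stop 5.
At stop 5 the remaining stops are stop 4 14, stop 2 17; go to stop 4.
At stop 4 the remaining stops are stop 2 9; go to stop 2.
Return stop 2→Depot: 19.
Total = 1 + 2 + 9 + 14 + 9 + 19 = 54.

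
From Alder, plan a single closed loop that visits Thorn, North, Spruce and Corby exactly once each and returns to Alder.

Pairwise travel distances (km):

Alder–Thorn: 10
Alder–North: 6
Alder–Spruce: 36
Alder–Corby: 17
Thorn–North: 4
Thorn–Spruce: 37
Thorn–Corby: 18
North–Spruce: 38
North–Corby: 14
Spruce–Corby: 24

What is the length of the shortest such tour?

With 4 stops there are 4!/2 = 12 distinct round trips (a route and its reverse cost the same).
Alder → Thorn → North → Spruce → Corby → Alder: 10+4+38+24+17 = 93
Alder → Thorn → North → Corby → Spruce → Alder: 10+4+14+24+36 = 88
Alder → Thorn → Spruce → North → Corby → Alder: 10+37+38+14+17 = 116
Alder → Thorn → Spruce → Corby → North → Alder: 10+37+24+14+6 = 91
Alder → Thorn → Corby → North → Spruce → Alder: 10+18+14+38+36 = 116
Alder → Thorn → Corby → Spruce → North → Alder: 10+18+24+38+6 = 96
Alder → North → Thorn → Spruce → Corby → Alder: 6+4+37+24+17 = 88
Alder → North → Thorn → Corby → Spruce → Alder: 6+4+18+24+36 = 88
Alder → North → Spruce → Thorn → Corby → Alder: 6+38+37+18+17 = 116
Alder → North → Corby → Thorn → Spruce → Alder: 6+14+18+37+36 = 111
Alder → Spruce → Thorn → North → Corby → Alder: 36+37+4+14+17 = 108
Alder → Spruce → North → Thorn → Corby → Alder: 36+38+4+18+17 = 113
The minimum is 88.
One optimal route: Alder → Thorn → North → Corby → Spruce → Alder (or its reverse).

Shortest round trip = 88 km.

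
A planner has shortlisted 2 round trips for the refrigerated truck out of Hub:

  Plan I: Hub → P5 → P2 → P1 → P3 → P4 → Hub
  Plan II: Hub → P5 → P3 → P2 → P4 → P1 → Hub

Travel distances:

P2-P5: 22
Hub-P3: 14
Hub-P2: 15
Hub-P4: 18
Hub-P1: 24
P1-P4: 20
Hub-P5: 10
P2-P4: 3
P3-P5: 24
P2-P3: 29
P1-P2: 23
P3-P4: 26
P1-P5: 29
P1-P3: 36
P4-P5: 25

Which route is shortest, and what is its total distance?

Plan I: 10 + 22 + 23 + 36 + 26 + 18 = 135
Plan II: 10 + 24 + 29 + 3 + 20 + 24 = 110

110 — Plan II is the shortest.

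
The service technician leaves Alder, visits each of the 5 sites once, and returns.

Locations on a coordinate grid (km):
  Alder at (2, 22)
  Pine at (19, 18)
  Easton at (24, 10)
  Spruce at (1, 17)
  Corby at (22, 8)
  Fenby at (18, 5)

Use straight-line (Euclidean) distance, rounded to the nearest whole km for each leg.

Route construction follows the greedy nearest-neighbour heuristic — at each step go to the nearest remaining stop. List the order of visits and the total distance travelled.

Alder → [Spruce:5 / Pine:17 / Fenby:23 / Corby:24 / Easton:25] → Spruce (5)
Spruce → [Pine:18 / Fenby:21 / Corby:23 / Easton:24] → Pine (18)
Pine → [Easton:9 / Corby:10 / Fenby:13] → Easton (9)
Easton → [Corby:3 / Fenby:8] → Corby (3)
Corby → [Fenby:5] → Fenby (5)
Return Fenby→Alder: 23.
Total = 5 + 18 + 9 + 3 + 5 + 23 = 63.

63 km along Alder → Spruce → Pine → Easton → Corby → Fenby → Alder.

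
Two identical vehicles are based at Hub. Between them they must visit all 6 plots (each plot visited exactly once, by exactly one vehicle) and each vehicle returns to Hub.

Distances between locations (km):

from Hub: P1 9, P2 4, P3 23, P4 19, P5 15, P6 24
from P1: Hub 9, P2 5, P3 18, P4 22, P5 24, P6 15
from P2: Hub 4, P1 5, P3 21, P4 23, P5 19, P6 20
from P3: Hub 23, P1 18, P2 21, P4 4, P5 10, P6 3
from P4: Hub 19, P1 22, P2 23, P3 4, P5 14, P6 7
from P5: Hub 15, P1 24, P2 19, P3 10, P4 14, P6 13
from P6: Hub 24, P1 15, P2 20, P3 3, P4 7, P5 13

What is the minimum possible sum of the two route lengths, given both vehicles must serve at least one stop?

Try each way of splitting the stops between the two vehicles (each non-empty) and, for each split, find the best tour for each vehicle:
  {P1} + {P2, P3, P4, P5, P6}: 18 + 60 = 78
  {P2} + {P1, P3, P4, P5, P6}: 8 + 60 = 68
  {P1, P2} + {P3, P4, P5, P6}: 18 + 54 = 72
  {P3} + {P1, P2, P4, P5, P6}: 46 + 60 = 106
  {P1, P3} + {P2, P4, P5, P6}: 50 + 60 = 110
  {P2, P3} + {P1, P4, P5, P6}: 48 + 60 = 108
  … (31 splits in total)
Best: vehicle 1 Hub → P2 → Hub = 8; vehicle 2 Hub → P1 → P6 → P3 → P4 → P5 → Hub = 60; combined 68.

68 km — the smallest possible combined total.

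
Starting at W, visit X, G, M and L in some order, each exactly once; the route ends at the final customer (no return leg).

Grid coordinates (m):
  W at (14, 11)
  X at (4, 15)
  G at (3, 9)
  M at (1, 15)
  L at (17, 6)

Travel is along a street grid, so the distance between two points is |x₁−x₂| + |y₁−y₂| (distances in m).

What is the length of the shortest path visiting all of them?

35 m — the minimum one-way total.

There are 4! = 24 possible orderings.
W - X - G - M - L: 14+7+8+25 = 54
W - X - G - L - M: 14+7+17+25 = 63
W - X - M - G - L: 14+3+8+17 = 42
W - X - M - L - G: 14+3+25+17 = 59
W - X - L - G - M: 14+22+17+8 = 61
W - X - L - M - G: 14+22+25+8 = 69
W - G - X - M - L: 13+7+3+25 = 48
W - G - X - L - M: 13+7+22+25 = 67
W - G - M - X - L: 13+8+3+22 = 46
W - G - M - L - X: 13+8+25+22 = 68
W - G - L - X - M: 13+17+22+3 = 55
W - G - L - M - X: 13+17+25+3 = 58
W - M - X - G - L: 17+3+7+17 = 44
W - M - X - L - G: 17+3+22+17 = 59
… (10 more)
W - L - G - X - M: 8+17+7+3 = 35  ← best
The minimum is 35.
One shortest path: W → L → G → X → M.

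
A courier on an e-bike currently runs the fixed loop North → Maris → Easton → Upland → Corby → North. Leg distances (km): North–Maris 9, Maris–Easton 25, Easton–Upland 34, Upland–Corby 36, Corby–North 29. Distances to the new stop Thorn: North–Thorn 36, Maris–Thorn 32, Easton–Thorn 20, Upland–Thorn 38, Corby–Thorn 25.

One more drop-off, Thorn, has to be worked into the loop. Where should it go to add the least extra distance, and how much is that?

Insertion cost between consecutive stops i–j is d(i,Thorn) + d(Thorn,j) − d(i,j):
  between North and Maris: 36 + 32 − 9 = 59
  between Maris and Easton: 32 + 20 − 25 = 27
  between Easton and Upland: 20 + 38 − 34 = 24
  between Upland and Corby: 38 + 25 − 36 = 27
  between Corby and North: 25 + 36 − 29 = 32
Cheapest insertion is between Easton and Upland, adding 24.
New total = 133 + 24 = 157.

Adding 24 km by placing Thorn on the Easton–Upland leg.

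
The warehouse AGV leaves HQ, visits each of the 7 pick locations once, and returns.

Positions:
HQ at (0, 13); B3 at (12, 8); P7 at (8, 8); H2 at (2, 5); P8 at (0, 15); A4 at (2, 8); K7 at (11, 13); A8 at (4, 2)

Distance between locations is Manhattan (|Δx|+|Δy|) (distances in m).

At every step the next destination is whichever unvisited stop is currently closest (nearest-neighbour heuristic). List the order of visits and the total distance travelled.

Total distance 50 m via the nearest-neighbour route HQ → P8 → A4 → H2 → A8 → P7 → B3 → K7 → HQ.

At HQ the remaining stops are P8 2, A4 7, H2 10, K7 11, P7 13, A8 15, B3 17; go to P8.
At P8 the remaining stops are A4 9, H2 12, K7 13, P7 15, A8 17, B3 19; go to A4.
At A4 the remaining stops are H2 3, P7 6, A8 8, B3 10, K7 14; go to H2.
At H2 the remaining stops are A8 5, P7 9, B3 13, K7 17; go to A8.
At A8 the remaining stops are P7 10, B3 14, K7 18; go to P7.
At P7 the remaining stops are B3 4, K7 8; go to B3.
At B3 the remaining stops are K7 6; go to K7.
Return K7→HQ: 11.
Total = 2 + 9 + 3 + 5 + 10 + 4 + 6 + 11 = 50.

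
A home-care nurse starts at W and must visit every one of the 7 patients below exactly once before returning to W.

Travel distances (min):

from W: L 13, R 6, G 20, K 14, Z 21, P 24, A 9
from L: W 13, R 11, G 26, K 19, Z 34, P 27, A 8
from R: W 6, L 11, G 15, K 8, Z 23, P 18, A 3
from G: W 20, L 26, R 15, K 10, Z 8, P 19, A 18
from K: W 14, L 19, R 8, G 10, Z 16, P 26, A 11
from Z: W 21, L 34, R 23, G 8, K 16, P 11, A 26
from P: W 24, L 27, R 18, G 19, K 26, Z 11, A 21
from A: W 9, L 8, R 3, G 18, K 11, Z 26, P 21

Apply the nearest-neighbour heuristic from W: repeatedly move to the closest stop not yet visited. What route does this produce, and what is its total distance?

From W: distances to unvisited — R=6, A=9, L=13, K=14, G=20, Z=21, P=24. Nearest is R (6).
From R: distances to unvisited — A=3, K=8, L=11, G=15, P=18, Z=23. Nearest is A (3).
From A: distances to unvisited — L=8, K=11, G=18, P=21, Z=26. Nearest is L (8).
From L: distances to unvisited — K=19, G=26, P=27, Z=34. Nearest is K (19).
From K: distances to unvisited — G=10, Z=16, P=26. Nearest is G (10).
From G: distances to unvisited — Z=8, P=19. Nearest is Z (8).
From Z: distances to unvisited — P=11. Nearest is P (11).
Return P→W: 24.
Total = 6 + 3 + 8 + 19 + 10 + 8 + 11 + 24 = 89.

89 min along W → R → A → L → K → G → Z → P → W.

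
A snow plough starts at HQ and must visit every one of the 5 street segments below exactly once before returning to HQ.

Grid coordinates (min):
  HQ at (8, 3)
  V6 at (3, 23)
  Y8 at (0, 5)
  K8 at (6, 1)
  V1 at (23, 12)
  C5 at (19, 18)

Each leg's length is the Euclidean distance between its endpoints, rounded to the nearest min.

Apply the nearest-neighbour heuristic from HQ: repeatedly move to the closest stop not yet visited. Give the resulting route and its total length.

HQ → [K8:3 / Y8:8 / V1:17 / C5:19 / V6:21] → K8 (3)
K8 → [Y8:7 / V1:20 / C5:21 / V6:22] → Y8 (7)
Y8 → [V6:18 / C5:23 / V1:24] → V6 (18)
V6 → [C5:17 / V1:23] → C5 (17)
C5 → [V1:7] → V1 (7)
Return V1→HQ: 17.
Total = 3 + 7 + 18 + 17 + 7 + 17 = 69.

69 min along HQ → K8 → Y8 → V6 → C5 → V1 → HQ.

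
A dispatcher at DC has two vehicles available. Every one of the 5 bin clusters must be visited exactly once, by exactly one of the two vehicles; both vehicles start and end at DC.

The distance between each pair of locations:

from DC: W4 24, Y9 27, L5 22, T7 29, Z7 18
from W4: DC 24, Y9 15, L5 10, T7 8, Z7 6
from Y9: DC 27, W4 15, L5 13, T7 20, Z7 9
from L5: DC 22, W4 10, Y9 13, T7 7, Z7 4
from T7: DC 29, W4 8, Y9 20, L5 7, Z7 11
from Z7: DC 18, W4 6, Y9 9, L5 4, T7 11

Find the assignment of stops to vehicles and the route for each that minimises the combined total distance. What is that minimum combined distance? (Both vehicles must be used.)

Minimum combined distance: 115.

Check every non-empty split of the stops between the two vehicles; for each half take its own optimal tour:
  {W4} + {Y9, L5, T7, Z7}: 48 + 76 = 124
  {Y9} + {W4, L5, T7, Z7}: 54 + 61 = 115
  {W4, Y9} + {L5, T7, Z7}: 66 + 58 = 124
  {L5} + {W4, Y9, T7, Z7}: 44 + 79 = 123
  {W4, L5} + {Y9, T7, Z7}: 56 + 76 = 132
  {Y9, L5} + {W4, T7, Z7}: 62 + 61 = 123
  … (15 splits in total)
Best: vehicle 1 DC → Y9 → DC = 54; vehicle 2 DC → W4 → T7 → L5 → Z7 → DC = 61; combined 115.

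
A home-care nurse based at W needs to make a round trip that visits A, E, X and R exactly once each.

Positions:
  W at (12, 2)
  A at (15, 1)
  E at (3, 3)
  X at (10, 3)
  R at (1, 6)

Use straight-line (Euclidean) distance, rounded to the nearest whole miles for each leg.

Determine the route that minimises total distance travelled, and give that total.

Shortest round trip = 30 miles.

With 4 stops there are 4!/2 = 12 distinct round trips (a route and its reverse cost the same).
W-A-E-X-R-W: 3+12+7+9+12 = 43
W-A-E-R-X-W: 3+12+4+9+2 = 30
W-A-X-E-R-W: 3+5+7+4+12 = 31
W-A-X-R-E-W: 3+5+9+4+9 = 30
W-A-R-E-X-W: 3+15+4+7+2 = 31
W-A-R-X-E-W: 3+15+9+7+9 = 43
W-E-A-X-R-W: 9+12+5+9+12 = 47
W-E-A-R-X-W: 9+12+15+9+2 = 47
W-E-X-A-R-W: 9+7+5+15+12 = 48
W-E-R-A-X-W: 9+4+15+5+2 = 35
W-X-A-E-R-W: 2+5+12+4+12 = 35
W-X-E-A-R-W: 2+7+12+15+12 = 48
The minimum is 30.
One optimal route: W → A → E → R → X → W (or its reverse).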